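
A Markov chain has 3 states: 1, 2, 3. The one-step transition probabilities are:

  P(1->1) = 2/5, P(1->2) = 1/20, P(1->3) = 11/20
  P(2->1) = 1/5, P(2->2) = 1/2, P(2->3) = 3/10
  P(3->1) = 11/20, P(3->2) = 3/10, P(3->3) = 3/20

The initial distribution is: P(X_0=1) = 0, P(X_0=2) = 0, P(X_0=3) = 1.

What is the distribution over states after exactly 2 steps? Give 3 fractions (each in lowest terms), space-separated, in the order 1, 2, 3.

Propagating the distribution step by step (d_{t+1} = d_t * P):
d_0 = (1=0, 2=0, 3=1)
  d_1[1] = 0*2/5 + 0*1/5 + 1*11/20 = 11/20
  d_1[2] = 0*1/20 + 0*1/2 + 1*3/10 = 3/10
  d_1[3] = 0*11/20 + 0*3/10 + 1*3/20 = 3/20
d_1 = (1=11/20, 2=3/10, 3=3/20)
  d_2[1] = 11/20*2/5 + 3/10*1/5 + 3/20*11/20 = 29/80
  d_2[2] = 11/20*1/20 + 3/10*1/2 + 3/20*3/10 = 89/400
  d_2[3] = 11/20*11/20 + 3/10*3/10 + 3/20*3/20 = 83/200
d_2 = (1=29/80, 2=89/400, 3=83/200)

Answer: 29/80 89/400 83/200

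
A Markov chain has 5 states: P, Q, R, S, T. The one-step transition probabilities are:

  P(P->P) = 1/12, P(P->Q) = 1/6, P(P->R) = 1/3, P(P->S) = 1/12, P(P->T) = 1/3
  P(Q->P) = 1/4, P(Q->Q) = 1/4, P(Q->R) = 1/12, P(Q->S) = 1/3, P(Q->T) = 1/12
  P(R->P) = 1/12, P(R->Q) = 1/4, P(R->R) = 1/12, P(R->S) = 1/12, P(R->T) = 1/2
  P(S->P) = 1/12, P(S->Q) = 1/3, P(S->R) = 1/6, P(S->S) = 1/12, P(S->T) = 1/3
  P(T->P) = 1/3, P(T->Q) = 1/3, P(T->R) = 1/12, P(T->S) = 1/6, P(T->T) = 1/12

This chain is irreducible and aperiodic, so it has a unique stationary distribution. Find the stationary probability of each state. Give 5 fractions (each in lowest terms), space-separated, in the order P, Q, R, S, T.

Answer: 5771/31016 1039/3877 2233/15508 5263/31016 1801/7754

Derivation:
The stationary distribution satisfies pi = pi * P, i.e.:
  pi_P = 1/12*pi_P + 1/4*pi_Q + 1/12*pi_R + 1/12*pi_S + 1/3*pi_T
  pi_Q = 1/6*pi_P + 1/4*pi_Q + 1/4*pi_R + 1/3*pi_S + 1/3*pi_T
  pi_R = 1/3*pi_P + 1/12*pi_Q + 1/12*pi_R + 1/6*pi_S + 1/12*pi_T
  pi_S = 1/12*pi_P + 1/3*pi_Q + 1/12*pi_R + 1/12*pi_S + 1/6*pi_T
  pi_T = 1/3*pi_P + 1/12*pi_Q + 1/2*pi_R + 1/3*pi_S + 1/12*pi_T
with normalization: pi_P + pi_Q + pi_R + pi_S + pi_T = 1.

Using the first 4 balance equations plus normalization, the linear system A*pi = b is:
  [-11/12, 1/4, 1/12, 1/12, 1/3] . pi = 0
  [1/6, -3/4, 1/4, 1/3, 1/3] . pi = 0
  [1/3, 1/12, -11/12, 1/6, 1/12] . pi = 0
  [1/12, 1/3, 1/12, -11/12, 1/6] . pi = 0
  [1, 1, 1, 1, 1] . pi = 1

Solving yields:
  pi_P = 5771/31016
  pi_Q = 1039/3877
  pi_R = 2233/15508
  pi_S = 5263/31016
  pi_T = 1801/7754

Verification (pi * P):
  5771/31016*1/12 + 1039/3877*1/4 + 2233/15508*1/12 + 5263/31016*1/12 + 1801/7754*1/3 = 5771/31016 = pi_P  (ok)
  5771/31016*1/6 + 1039/3877*1/4 + 2233/15508*1/4 + 5263/31016*1/3 + 1801/7754*1/3 = 1039/3877 = pi_Q  (ok)
  5771/31016*1/3 + 1039/3877*1/12 + 2233/15508*1/12 + 5263/31016*1/6 + 1801/7754*1/12 = 2233/15508 = pi_R  (ok)
  5771/31016*1/12 + 1039/3877*1/3 + 2233/15508*1/12 + 5263/31016*1/12 + 1801/7754*1/6 = 5263/31016 = pi_S  (ok)
  5771/31016*1/3 + 1039/3877*1/12 + 2233/15508*1/2 + 5263/31016*1/3 + 1801/7754*1/12 = 1801/7754 = pi_T  (ok)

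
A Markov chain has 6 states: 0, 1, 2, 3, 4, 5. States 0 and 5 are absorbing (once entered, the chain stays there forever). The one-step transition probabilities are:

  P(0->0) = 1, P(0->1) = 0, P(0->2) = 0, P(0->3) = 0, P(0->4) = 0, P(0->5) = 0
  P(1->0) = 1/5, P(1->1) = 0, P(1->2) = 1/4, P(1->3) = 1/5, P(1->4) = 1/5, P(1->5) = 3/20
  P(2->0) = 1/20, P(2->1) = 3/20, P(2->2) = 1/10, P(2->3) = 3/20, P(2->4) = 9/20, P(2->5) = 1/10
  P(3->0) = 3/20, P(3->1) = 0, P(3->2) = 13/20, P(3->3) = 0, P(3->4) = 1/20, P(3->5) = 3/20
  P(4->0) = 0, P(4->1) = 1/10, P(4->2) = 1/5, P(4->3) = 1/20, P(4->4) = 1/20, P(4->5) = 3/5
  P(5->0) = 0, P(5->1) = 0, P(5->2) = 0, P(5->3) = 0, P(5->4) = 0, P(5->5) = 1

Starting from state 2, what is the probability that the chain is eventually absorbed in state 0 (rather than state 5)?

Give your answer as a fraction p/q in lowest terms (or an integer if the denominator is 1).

Let a_i = P(absorbed in 0 | start in state i).
Boundary conditions: a_0 = 1, a_5 = 0.
For each transient state i, a_i = sum_j P(i->j) * a_j:
  a_1 = 1/5*a_0 + 0*a_1 + 1/4*a_2 + 1/5*a_3 + 1/5*a_4 + 3/20*a_5
  a_2 = 1/20*a_0 + 3/20*a_1 + 1/10*a_2 + 3/20*a_3 + 9/20*a_4 + 1/10*a_5
  a_3 = 3/20*a_0 + 0*a_1 + 13/20*a_2 + 0*a_3 + 1/20*a_4 + 3/20*a_5
  a_4 = 0*a_0 + 1/10*a_1 + 1/5*a_2 + 1/20*a_3 + 1/20*a_4 + 3/5*a_5

Substituting a_0 = 1 and a_5 = 0, rearrange to (I - Q) a = r where r[i] = P(i -> 0):
  [1, -1/4, -1/5, -1/5] . (a_1, a_2, a_3, a_4) = 1/5
  [-3/20, 9/10, -3/20, -9/20] . (a_1, a_2, a_3, a_4) = 1/20
  [0, -13/20, 1, -1/20] . (a_1, a_2, a_3, a_4) = 3/20
  [-1/10, -1/5, -1/20, 19/20] . (a_1, a_2, a_3, a_4) = 0

Solving yields:
  a_1 = 29221/89349
  a_2 = 18248/89349
  a_3 = 8559/29783
  a_4 = 8269/89349

Starting state is 2, so the absorption probability is a_2 = 18248/89349.

Answer: 18248/89349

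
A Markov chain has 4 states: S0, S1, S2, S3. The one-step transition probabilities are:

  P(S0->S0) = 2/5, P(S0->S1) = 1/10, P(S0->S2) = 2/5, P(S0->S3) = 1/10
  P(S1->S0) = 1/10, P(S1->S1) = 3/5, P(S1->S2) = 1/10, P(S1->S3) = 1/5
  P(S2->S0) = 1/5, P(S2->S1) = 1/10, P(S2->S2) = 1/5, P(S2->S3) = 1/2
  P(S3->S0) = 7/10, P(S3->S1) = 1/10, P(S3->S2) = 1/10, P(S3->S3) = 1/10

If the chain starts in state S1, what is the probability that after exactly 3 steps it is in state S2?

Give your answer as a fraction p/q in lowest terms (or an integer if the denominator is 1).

Answer: 24/125

Derivation:
Computing P^3 by repeated multiplication:
P^1 =
  S0: [2/5, 1/10, 2/5, 1/10]
  S1: [1/10, 3/5, 1/10, 1/5]
  S2: [1/5, 1/10, 1/5, 1/2]
  S3: [7/10, 1/10, 1/10, 1/10]
P^2 =
  S0: [8/25, 3/20, 13/50, 27/100]
  S1: [13/50, 2/5, 7/50, 1/5]
  S2: [12/25, 3/20, 9/50, 19/100]
  S3: [19/50, 3/20, 8/25, 3/20]
P^3 =
  S0: [48/125, 7/40, 111/500, 219/1000]
  S1: [39/125, 3/10, 24/125, 49/250]
  S2: [47/125, 7/40, 131/500, 187/1000]
  S3: [42/125, 7/40, 123/500, 243/1000]

(P^3)[S1 -> S2] = 24/125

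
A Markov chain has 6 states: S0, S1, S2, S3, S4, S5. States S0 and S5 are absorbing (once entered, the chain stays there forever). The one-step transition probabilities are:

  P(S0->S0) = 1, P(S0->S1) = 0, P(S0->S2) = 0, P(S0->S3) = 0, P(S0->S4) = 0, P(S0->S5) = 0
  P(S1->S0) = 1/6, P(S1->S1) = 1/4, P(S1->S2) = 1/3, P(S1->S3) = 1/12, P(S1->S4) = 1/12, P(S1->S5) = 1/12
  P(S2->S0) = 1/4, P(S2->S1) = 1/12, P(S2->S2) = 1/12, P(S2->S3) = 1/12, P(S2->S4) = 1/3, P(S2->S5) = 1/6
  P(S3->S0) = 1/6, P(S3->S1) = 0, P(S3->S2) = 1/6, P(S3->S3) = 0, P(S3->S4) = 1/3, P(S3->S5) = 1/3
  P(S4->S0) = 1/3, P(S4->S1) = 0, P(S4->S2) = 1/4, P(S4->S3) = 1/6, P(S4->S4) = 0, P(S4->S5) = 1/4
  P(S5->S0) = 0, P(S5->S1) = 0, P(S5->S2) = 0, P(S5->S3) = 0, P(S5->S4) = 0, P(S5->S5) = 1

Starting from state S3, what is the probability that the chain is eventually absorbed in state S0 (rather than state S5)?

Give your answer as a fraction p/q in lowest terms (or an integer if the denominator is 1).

Answer: 2459/5540

Derivation:
Let a_i = P(absorbed in S0 | start in state i).
Boundary conditions: a_S0 = 1, a_S5 = 0.
For each transient state i, a_i = sum_j P(i->j) * a_j:
  a_S1 = 1/6*a_S0 + 1/4*a_S1 + 1/3*a_S2 + 1/12*a_S3 + 1/12*a_S4 + 1/12*a_S5
  a_S2 = 1/4*a_S0 + 1/12*a_S1 + 1/12*a_S2 + 1/12*a_S3 + 1/3*a_S4 + 1/6*a_S5
  a_S3 = 1/6*a_S0 + 0*a_S1 + 1/6*a_S2 + 0*a_S3 + 1/3*a_S4 + 1/3*a_S5
  a_S4 = 1/3*a_S0 + 0*a_S1 + 1/4*a_S2 + 1/6*a_S3 + 0*a_S4 + 1/4*a_S5

Substituting a_S0 = 1 and a_S5 = 0, rearrange to (I - Q) a = r where r[i] = P(i -> S0):
  [3/4, -1/3, -1/12, -1/12] . (a_S1, a_S2, a_S3, a_S4) = 1/6
  [-1/12, 11/12, -1/12, -1/3] . (a_S1, a_S2, a_S3, a_S4) = 1/4
  [0, -1/6, 1, -1/3] . (a_S1, a_S2, a_S3, a_S4) = 1/6
  [0, -1/4, -1/6, 1] . (a_S1, a_S2, a_S3, a_S4) = 1/3

Solving yields:
  a_S1 = 647/1108
  a_S2 = 1567/2770
  a_S3 = 2459/5540
  a_S4 = 152/277

Starting state is S3, so the absorption probability is a_S3 = 2459/5540.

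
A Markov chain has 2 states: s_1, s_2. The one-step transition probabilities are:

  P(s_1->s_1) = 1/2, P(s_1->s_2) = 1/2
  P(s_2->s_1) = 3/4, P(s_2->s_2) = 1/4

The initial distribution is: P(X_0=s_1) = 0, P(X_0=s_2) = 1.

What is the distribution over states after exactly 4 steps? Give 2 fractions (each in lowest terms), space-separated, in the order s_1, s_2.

Answer: 153/256 103/256

Derivation:
Propagating the distribution step by step (d_{t+1} = d_t * P):
d_0 = (s_1=0, s_2=1)
  d_1[s_1] = 0*1/2 + 1*3/4 = 3/4
  d_1[s_2] = 0*1/2 + 1*1/4 = 1/4
d_1 = (s_1=3/4, s_2=1/4)
  d_2[s_1] = 3/4*1/2 + 1/4*3/4 = 9/16
  d_2[s_2] = 3/4*1/2 + 1/4*1/4 = 7/16
d_2 = (s_1=9/16, s_2=7/16)
  d_3[s_1] = 9/16*1/2 + 7/16*3/4 = 39/64
  d_3[s_2] = 9/16*1/2 + 7/16*1/4 = 25/64
d_3 = (s_1=39/64, s_2=25/64)
  d_4[s_1] = 39/64*1/2 + 25/64*3/4 = 153/256
  d_4[s_2] = 39/64*1/2 + 25/64*1/4 = 103/256
d_4 = (s_1=153/256, s_2=103/256)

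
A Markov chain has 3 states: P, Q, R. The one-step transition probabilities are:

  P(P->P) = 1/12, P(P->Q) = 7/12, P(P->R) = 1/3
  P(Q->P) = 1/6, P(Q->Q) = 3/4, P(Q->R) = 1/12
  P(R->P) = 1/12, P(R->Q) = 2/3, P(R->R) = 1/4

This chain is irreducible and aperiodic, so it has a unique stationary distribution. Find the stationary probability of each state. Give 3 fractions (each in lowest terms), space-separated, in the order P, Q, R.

The stationary distribution satisfies pi = pi * P, i.e.:
  pi_P = 1/12*pi_P + 1/6*pi_Q + 1/12*pi_R
  pi_Q = 7/12*pi_P + 3/4*pi_Q + 2/3*pi_R
  pi_R = 1/3*pi_P + 1/12*pi_Q + 1/4*pi_R
with normalization: pi_P + pi_Q + pi_R = 1.

Using the first 2 balance equations plus normalization, the linear system A*pi = b is:
  [-11/12, 1/6, 1/12] . pi = 0
  [7/12, -1/4, 2/3] . pi = 0
  [1, 1, 1] . pi = 1

Solving yields:
  pi_P = 1/7
  pi_Q = 5/7
  pi_R = 1/7

Verification (pi * P):
  1/7*1/12 + 5/7*1/6 + 1/7*1/12 = 1/7 = pi_P  (ok)
  1/7*7/12 + 5/7*3/4 + 1/7*2/3 = 5/7 = pi_Q  (ok)
  1/7*1/3 + 5/7*1/12 + 1/7*1/4 = 1/7 = pi_R  (ok)

Answer: 1/7 5/7 1/7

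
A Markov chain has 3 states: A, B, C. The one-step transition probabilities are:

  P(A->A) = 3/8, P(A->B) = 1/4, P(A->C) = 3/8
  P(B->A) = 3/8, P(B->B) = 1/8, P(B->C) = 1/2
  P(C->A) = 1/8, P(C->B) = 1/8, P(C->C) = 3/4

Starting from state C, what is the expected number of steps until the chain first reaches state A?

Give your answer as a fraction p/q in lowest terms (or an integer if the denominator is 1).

Let h_i = expected steps to first reach A from state i.
Boundary: h_A = 0.
First-step equations for the other states:
  h_B = 1 + 3/8*h_A + 1/8*h_B + 1/2*h_C
  h_C = 1 + 1/8*h_A + 1/8*h_B + 3/4*h_C

Substituting h_A = 0 and rearranging gives the linear system (I - Q) h = 1:
  [7/8, -1/2] . (h_B, h_C) = 1
  [-1/8, 1/4] . (h_B, h_C) = 1

Solving yields:
  h_B = 24/5
  h_C = 32/5

Starting state is C, so the expected hitting time is h_C = 32/5.

Answer: 32/5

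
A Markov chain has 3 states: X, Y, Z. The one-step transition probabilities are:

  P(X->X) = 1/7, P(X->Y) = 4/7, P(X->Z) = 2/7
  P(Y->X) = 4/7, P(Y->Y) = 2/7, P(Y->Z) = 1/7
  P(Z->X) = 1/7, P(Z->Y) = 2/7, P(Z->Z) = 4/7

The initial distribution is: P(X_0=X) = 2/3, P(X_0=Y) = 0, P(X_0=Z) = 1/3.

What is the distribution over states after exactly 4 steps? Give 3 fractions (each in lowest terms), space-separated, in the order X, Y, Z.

Propagating the distribution step by step (d_{t+1} = d_t * P):
d_0 = (X=2/3, Y=0, Z=1/3)
  d_1[X] = 2/3*1/7 + 0*4/7 + 1/3*1/7 = 1/7
  d_1[Y] = 2/3*4/7 + 0*2/7 + 1/3*2/7 = 10/21
  d_1[Z] = 2/3*2/7 + 0*1/7 + 1/3*4/7 = 8/21
d_1 = (X=1/7, Y=10/21, Z=8/21)
  d_2[X] = 1/7*1/7 + 10/21*4/7 + 8/21*1/7 = 17/49
  d_2[Y] = 1/7*4/7 + 10/21*2/7 + 8/21*2/7 = 16/49
  d_2[Z] = 1/7*2/7 + 10/21*1/7 + 8/21*4/7 = 16/49
d_2 = (X=17/49, Y=16/49, Z=16/49)
  d_3[X] = 17/49*1/7 + 16/49*4/7 + 16/49*1/7 = 97/343
  d_3[Y] = 17/49*4/7 + 16/49*2/7 + 16/49*2/7 = 132/343
  d_3[Z] = 17/49*2/7 + 16/49*1/7 + 16/49*4/7 = 114/343
d_3 = (X=97/343, Y=132/343, Z=114/343)
  d_4[X] = 97/343*1/7 + 132/343*4/7 + 114/343*1/7 = 739/2401
  d_4[Y] = 97/343*4/7 + 132/343*2/7 + 114/343*2/7 = 880/2401
  d_4[Z] = 97/343*2/7 + 132/343*1/7 + 114/343*4/7 = 782/2401
d_4 = (X=739/2401, Y=880/2401, Z=782/2401)

Answer: 739/2401 880/2401 782/2401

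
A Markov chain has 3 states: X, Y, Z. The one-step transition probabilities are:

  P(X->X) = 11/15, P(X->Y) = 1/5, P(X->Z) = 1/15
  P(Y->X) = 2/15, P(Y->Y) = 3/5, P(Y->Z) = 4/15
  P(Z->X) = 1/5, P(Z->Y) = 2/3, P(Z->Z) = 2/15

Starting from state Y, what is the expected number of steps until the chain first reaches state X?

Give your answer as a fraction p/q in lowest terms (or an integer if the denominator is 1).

Let h_i = expected steps to first reach X from state i.
Boundary: h_X = 0.
First-step equations for the other states:
  h_Y = 1 + 2/15*h_X + 3/5*h_Y + 4/15*h_Z
  h_Z = 1 + 1/5*h_X + 2/3*h_Y + 2/15*h_Z

Substituting h_X = 0 and rearranging gives the linear system (I - Q) h = 1:
  [2/5, -4/15] . (h_Y, h_Z) = 1
  [-2/3, 13/15] . (h_Y, h_Z) = 1

Solving yields:
  h_Y = 255/38
  h_Z = 120/19

Starting state is Y, so the expected hitting time is h_Y = 255/38.

Answer: 255/38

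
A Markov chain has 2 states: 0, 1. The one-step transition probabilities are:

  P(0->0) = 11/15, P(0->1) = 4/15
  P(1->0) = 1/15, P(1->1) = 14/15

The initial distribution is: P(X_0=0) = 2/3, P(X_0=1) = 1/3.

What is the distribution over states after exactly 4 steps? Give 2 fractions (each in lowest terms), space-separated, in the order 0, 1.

Propagating the distribution step by step (d_{t+1} = d_t * P):
d_0 = (0=2/3, 1=1/3)
  d_1[0] = 2/3*11/15 + 1/3*1/15 = 23/45
  d_1[1] = 2/3*4/15 + 1/3*14/15 = 22/45
d_1 = (0=23/45, 1=22/45)
  d_2[0] = 23/45*11/15 + 22/45*1/15 = 11/27
  d_2[1] = 23/45*4/15 + 22/45*14/15 = 16/27
d_2 = (0=11/27, 1=16/27)
  d_3[0] = 11/27*11/15 + 16/27*1/15 = 137/405
  d_3[1] = 11/27*4/15 + 16/27*14/15 = 268/405
d_3 = (0=137/405, 1=268/405)
  d_4[0] = 137/405*11/15 + 268/405*1/15 = 71/243
  d_4[1] = 137/405*4/15 + 268/405*14/15 = 172/243
d_4 = (0=71/243, 1=172/243)

Answer: 71/243 172/243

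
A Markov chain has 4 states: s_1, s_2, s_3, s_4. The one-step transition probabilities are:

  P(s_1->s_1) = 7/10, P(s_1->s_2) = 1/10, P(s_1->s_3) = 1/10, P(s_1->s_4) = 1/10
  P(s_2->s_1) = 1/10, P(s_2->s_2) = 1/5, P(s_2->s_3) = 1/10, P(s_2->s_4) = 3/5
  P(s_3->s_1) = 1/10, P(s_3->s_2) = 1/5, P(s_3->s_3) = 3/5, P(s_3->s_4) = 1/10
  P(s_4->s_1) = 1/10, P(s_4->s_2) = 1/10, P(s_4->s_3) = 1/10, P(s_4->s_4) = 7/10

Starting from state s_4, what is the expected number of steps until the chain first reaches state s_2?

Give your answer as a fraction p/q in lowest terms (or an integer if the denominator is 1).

Let h_i = expected steps to first reach s_2 from state i.
Boundary: h_s_2 = 0.
First-step equations for the other states:
  h_s_1 = 1 + 7/10*h_s_1 + 1/10*h_s_2 + 1/10*h_s_3 + 1/10*h_s_4
  h_s_3 = 1 + 1/10*h_s_1 + 1/5*h_s_2 + 3/5*h_s_3 + 1/10*h_s_4
  h_s_4 = 1 + 1/10*h_s_1 + 1/10*h_s_2 + 1/10*h_s_3 + 7/10*h_s_4

Substituting h_s_2 = 0 and rearranging gives the linear system (I - Q) h = 1:
  [3/10, -1/10, -1/10] . (h_s_1, h_s_3, h_s_4) = 1
  [-1/10, 2/5, -1/10] . (h_s_1, h_s_3, h_s_4) = 1
  [-1/10, -1/10, 3/10] . (h_s_1, h_s_3, h_s_4) = 1

Solving yields:
  h_s_1 = 25/3
  h_s_3 = 20/3
  h_s_4 = 25/3

Starting state is s_4, so the expected hitting time is h_s_4 = 25/3.

Answer: 25/3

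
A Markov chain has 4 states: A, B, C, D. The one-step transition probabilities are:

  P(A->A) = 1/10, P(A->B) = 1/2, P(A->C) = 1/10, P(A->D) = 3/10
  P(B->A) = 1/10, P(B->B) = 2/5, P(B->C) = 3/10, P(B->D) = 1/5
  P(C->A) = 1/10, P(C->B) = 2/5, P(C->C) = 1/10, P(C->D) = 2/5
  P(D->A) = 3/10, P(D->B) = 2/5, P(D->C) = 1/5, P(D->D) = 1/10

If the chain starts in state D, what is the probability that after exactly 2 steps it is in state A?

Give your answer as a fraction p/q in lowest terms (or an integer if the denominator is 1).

Computing P^2 by repeated multiplication:
P^1 =
  A: [1/10, 1/2, 1/10, 3/10]
  B: [1/10, 2/5, 3/10, 1/5]
  C: [1/10, 2/5, 1/10, 2/5]
  D: [3/10, 2/5, 1/5, 1/10]
P^2 =
  A: [4/25, 41/100, 23/100, 1/5]
  B: [7/50, 41/100, 1/5, 1/4]
  C: [9/50, 41/100, 11/50, 19/100]
  D: [3/25, 43/100, 19/100, 13/50]

(P^2)[D -> A] = 3/25

Answer: 3/25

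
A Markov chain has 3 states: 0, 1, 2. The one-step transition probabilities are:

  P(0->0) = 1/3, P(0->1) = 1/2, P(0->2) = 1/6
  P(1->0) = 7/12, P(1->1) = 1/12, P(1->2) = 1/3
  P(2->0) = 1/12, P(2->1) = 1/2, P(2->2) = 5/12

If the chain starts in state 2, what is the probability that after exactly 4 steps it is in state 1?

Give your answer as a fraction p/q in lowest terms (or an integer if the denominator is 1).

Answer: 1183/3456

Derivation:
Computing P^4 by repeated multiplication:
P^1 =
  0: [1/3, 1/2, 1/6]
  1: [7/12, 1/12, 1/3]
  2: [1/12, 1/2, 5/12]
P^2 =
  0: [5/12, 7/24, 7/24]
  1: [13/48, 67/144, 19/72]
  2: [17/48, 7/24, 17/48]
P^3 =
  0: [1/3, 109/288, 83/288]
  1: [221/576, 529/1728, 67/216]
  2: [61/192, 109/288, 175/576]
P^4 =
  0: [205/576, 1183/3456, 1043/3456]
  1: [2297/6912, 7723/20736, 3061/10368]
  2: [811/2304, 1183/3456, 2113/6912]

(P^4)[2 -> 1] = 1183/3456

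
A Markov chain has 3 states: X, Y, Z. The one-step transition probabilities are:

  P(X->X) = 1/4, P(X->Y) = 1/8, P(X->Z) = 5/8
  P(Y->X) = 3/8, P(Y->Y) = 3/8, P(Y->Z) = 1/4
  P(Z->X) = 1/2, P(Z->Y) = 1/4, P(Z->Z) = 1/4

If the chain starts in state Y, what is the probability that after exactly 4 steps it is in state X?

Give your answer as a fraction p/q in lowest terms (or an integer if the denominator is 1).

Computing P^4 by repeated multiplication:
P^1 =
  X: [1/4, 1/8, 5/8]
  Y: [3/8, 3/8, 1/4]
  Z: [1/2, 1/4, 1/4]
P^2 =
  X: [27/64, 15/64, 11/32]
  Y: [23/64, 1/4, 25/64]
  Z: [11/32, 7/32, 7/16]
P^3 =
  X: [187/512, 29/128, 209/512]
  Y: [97/256, 121/512, 197/512]
  Z: [99/256, 15/64, 97/256]
P^4 =
  X: [779/2048, 953/4096, 1585/4096]
  Y: [1539/4096, 951/4096, 803/2048]
  Z: [383/1024, 473/2048, 809/2048]

(P^4)[Y -> X] = 1539/4096

Answer: 1539/4096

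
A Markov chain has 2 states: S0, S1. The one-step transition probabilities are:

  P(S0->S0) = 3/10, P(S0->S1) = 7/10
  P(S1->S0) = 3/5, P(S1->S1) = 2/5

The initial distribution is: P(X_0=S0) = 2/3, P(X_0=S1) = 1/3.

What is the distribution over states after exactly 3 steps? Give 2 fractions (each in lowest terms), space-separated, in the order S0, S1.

Answer: 57/125 68/125

Derivation:
Propagating the distribution step by step (d_{t+1} = d_t * P):
d_0 = (S0=2/3, S1=1/3)
  d_1[S0] = 2/3*3/10 + 1/3*3/5 = 2/5
  d_1[S1] = 2/3*7/10 + 1/3*2/5 = 3/5
d_1 = (S0=2/5, S1=3/5)
  d_2[S0] = 2/5*3/10 + 3/5*3/5 = 12/25
  d_2[S1] = 2/5*7/10 + 3/5*2/5 = 13/25
d_2 = (S0=12/25, S1=13/25)
  d_3[S0] = 12/25*3/10 + 13/25*3/5 = 57/125
  d_3[S1] = 12/25*7/10 + 13/25*2/5 = 68/125
d_3 = (S0=57/125, S1=68/125)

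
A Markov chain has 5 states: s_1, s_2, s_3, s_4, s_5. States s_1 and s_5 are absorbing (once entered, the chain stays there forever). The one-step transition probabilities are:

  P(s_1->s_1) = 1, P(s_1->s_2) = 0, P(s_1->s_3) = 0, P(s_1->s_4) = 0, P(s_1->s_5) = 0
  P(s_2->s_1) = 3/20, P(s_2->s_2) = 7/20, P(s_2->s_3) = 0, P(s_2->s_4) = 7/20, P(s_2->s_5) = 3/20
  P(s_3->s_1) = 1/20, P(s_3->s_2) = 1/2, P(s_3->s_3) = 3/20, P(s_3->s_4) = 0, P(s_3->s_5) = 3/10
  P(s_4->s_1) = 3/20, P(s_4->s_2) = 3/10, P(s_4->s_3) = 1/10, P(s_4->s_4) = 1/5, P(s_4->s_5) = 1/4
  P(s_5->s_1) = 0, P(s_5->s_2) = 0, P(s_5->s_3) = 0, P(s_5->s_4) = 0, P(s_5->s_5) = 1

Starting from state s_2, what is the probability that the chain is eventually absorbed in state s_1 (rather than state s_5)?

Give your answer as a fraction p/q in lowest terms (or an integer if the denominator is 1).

Answer: 1187/2682

Derivation:
Let a_i = P(absorbed in s_1 | start in state i).
Boundary conditions: a_s_1 = 1, a_s_5 = 0.
For each transient state i, a_i = sum_j P(i->j) * a_j:
  a_s_2 = 3/20*a_s_1 + 7/20*a_s_2 + 0*a_s_3 + 7/20*a_s_4 + 3/20*a_s_5
  a_s_3 = 1/20*a_s_1 + 1/2*a_s_2 + 3/20*a_s_3 + 0*a_s_4 + 3/10*a_s_5
  a_s_4 = 3/20*a_s_1 + 3/10*a_s_2 + 1/10*a_s_3 + 1/5*a_s_4 + 1/4*a_s_5

Substituting a_s_1 = 1 and a_s_5 = 0, rearrange to (I - Q) a = r where r[i] = P(i -> s_1):
  [13/20, 0, -7/20] . (a_s_2, a_s_3, a_s_4) = 3/20
  [-1/2, 17/20, 0] . (a_s_2, a_s_3, a_s_4) = 1/20
  [-3/10, -1/10, 4/5] . (a_s_2, a_s_3, a_s_4) = 3/20

Solving yields:
  a_s_2 = 1187/2682
  a_s_3 = 428/1341
  a_s_4 = 1055/2682

Starting state is s_2, so the absorption probability is a_s_2 = 1187/2682.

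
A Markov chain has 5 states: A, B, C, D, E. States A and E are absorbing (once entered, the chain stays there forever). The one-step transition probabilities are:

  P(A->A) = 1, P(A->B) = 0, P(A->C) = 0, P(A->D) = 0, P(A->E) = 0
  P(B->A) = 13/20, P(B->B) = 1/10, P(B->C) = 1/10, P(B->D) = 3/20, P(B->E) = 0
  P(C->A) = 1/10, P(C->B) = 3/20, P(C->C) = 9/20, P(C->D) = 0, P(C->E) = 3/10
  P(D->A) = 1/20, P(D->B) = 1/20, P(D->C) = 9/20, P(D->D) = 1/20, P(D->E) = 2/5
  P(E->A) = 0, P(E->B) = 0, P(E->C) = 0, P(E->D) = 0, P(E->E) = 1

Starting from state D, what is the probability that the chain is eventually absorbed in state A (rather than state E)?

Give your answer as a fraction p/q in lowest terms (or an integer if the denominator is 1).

Let a_i = P(absorbed in A | start in state i).
Boundary conditions: a_A = 1, a_E = 0.
For each transient state i, a_i = sum_j P(i->j) * a_j:
  a_B = 13/20*a_A + 1/10*a_B + 1/10*a_C + 3/20*a_D + 0*a_E
  a_C = 1/10*a_A + 3/20*a_B + 9/20*a_C + 0*a_D + 3/10*a_E
  a_D = 1/20*a_A + 1/20*a_B + 9/20*a_C + 1/20*a_D + 2/5*a_E

Substituting a_A = 1 and a_E = 0, rearrange to (I - Q) a = r where r[i] = P(i -> A):
  [9/10, -1/10, -3/20] . (a_B, a_C, a_D) = 13/20
  [-3/20, 11/20, 0] . (a_B, a_C, a_D) = 1/10
  [-1/20, -9/20, 19/20] . (a_B, a_C, a_D) = 1/20

Solving yields:
  a_B = 480/589
  a_C = 238/589
  a_D = 169/589

Starting state is D, so the absorption probability is a_D = 169/589.

Answer: 169/589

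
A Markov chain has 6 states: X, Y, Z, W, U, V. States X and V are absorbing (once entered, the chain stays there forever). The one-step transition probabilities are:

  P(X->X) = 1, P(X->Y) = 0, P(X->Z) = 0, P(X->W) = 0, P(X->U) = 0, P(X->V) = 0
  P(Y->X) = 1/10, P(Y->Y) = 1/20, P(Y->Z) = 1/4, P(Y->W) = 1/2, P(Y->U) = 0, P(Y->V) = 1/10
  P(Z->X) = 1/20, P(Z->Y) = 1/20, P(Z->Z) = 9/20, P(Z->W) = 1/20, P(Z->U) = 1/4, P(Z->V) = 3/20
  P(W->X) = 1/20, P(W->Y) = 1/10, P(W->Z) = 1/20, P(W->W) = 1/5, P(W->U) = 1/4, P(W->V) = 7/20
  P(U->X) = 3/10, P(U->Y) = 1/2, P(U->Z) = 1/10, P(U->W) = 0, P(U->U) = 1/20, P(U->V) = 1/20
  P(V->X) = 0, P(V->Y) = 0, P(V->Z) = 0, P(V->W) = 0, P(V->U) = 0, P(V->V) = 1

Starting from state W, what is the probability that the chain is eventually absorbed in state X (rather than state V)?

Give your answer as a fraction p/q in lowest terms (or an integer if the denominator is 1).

Let a_i = P(absorbed in X | start in state i).
Boundary conditions: a_X = 1, a_V = 0.
For each transient state i, a_i = sum_j P(i->j) * a_j:
  a_Y = 1/10*a_X + 1/20*a_Y + 1/4*a_Z + 1/2*a_W + 0*a_U + 1/10*a_V
  a_Z = 1/20*a_X + 1/20*a_Y + 9/20*a_Z + 1/20*a_W + 1/4*a_U + 3/20*a_V
  a_W = 1/20*a_X + 1/10*a_Y + 1/20*a_Z + 1/5*a_W + 1/4*a_U + 7/20*a_V
  a_U = 3/10*a_X + 1/2*a_Y + 1/10*a_Z + 0*a_W + 1/20*a_U + 1/20*a_V

Substituting a_X = 1 and a_V = 0, rearrange to (I - Q) a = r where r[i] = P(i -> X):
  [19/20, -1/4, -1/2, 0] . (a_Y, a_Z, a_W, a_U) = 1/10
  [-1/20, 11/20, -1/20, -1/4] . (a_Y, a_Z, a_W, a_U) = 1/20
  [-1/10, -1/20, 4/5, -1/4] . (a_Y, a_Z, a_W, a_U) = 1/20
  [-1/2, -1/10, 0, 19/20] . (a_Y, a_Z, a_W, a_U) = 3/10

Solving yields:
  a_Y = 3271/8743
  a_Z = 17721/43715
  a_W = 13471/43715
  a_U = 24278/43715

Starting state is W, so the absorption probability is a_W = 13471/43715.

Answer: 13471/43715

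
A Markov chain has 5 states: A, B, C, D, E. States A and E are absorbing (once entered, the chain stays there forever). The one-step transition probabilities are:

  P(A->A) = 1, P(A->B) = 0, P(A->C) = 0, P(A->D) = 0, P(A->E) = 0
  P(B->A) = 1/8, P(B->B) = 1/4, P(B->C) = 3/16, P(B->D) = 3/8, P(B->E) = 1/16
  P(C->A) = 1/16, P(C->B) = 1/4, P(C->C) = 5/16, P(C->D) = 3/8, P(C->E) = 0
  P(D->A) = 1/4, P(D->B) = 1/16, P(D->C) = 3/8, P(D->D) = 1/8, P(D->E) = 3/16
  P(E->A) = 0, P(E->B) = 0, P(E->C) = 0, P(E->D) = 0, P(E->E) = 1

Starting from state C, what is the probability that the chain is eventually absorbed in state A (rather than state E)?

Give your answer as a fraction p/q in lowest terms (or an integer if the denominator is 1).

Answer: 67/102

Derivation:
Let a_i = P(absorbed in A | start in state i).
Boundary conditions: a_A = 1, a_E = 0.
For each transient state i, a_i = sum_j P(i->j) * a_j:
  a_B = 1/8*a_A + 1/4*a_B + 3/16*a_C + 3/8*a_D + 1/16*a_E
  a_C = 1/16*a_A + 1/4*a_B + 5/16*a_C + 3/8*a_D + 0*a_E
  a_D = 1/4*a_A + 1/16*a_B + 3/8*a_C + 1/8*a_D + 3/16*a_E

Substituting a_A = 1 and a_E = 0, rearrange to (I - Q) a = r where r[i] = P(i -> A):
  [3/4, -3/16, -3/8] . (a_B, a_C, a_D) = 1/8
  [-1/4, 11/16, -3/8] . (a_B, a_C, a_D) = 1/16
  [-1/16, -3/8, 7/8] . (a_B, a_C, a_D) = 1/4

Solving yields:
  a_B = 65/102
  a_C = 67/102
  a_D = 125/204

Starting state is C, so the absorption probability is a_C = 67/102.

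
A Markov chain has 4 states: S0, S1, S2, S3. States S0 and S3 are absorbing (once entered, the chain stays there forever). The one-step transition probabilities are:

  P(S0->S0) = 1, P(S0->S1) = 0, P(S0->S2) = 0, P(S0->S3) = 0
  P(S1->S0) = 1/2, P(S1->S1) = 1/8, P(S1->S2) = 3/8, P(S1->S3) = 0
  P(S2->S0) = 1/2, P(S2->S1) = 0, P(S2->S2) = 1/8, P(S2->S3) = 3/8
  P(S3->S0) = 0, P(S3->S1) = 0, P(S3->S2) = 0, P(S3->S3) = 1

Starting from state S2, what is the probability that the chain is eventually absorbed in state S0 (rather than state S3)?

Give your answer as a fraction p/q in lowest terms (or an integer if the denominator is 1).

Let a_i = P(absorbed in S0 | start in state i).
Boundary conditions: a_S0 = 1, a_S3 = 0.
For each transient state i, a_i = sum_j P(i->j) * a_j:
  a_S1 = 1/2*a_S0 + 1/8*a_S1 + 3/8*a_S2 + 0*a_S3
  a_S2 = 1/2*a_S0 + 0*a_S1 + 1/8*a_S2 + 3/8*a_S3

Substituting a_S0 = 1 and a_S3 = 0, rearrange to (I - Q) a = r where r[i] = P(i -> S0):
  [7/8, -3/8] . (a_S1, a_S2) = 1/2
  [0, 7/8] . (a_S1, a_S2) = 1/2

Solving yields:
  a_S1 = 40/49
  a_S2 = 4/7

Starting state is S2, so the absorption probability is a_S2 = 4/7.

Answer: 4/7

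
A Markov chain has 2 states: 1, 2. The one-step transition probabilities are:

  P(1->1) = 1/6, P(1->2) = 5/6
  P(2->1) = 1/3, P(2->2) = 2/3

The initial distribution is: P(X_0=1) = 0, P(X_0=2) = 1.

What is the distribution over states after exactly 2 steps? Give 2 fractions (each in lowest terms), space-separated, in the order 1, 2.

Answer: 5/18 13/18

Derivation:
Propagating the distribution step by step (d_{t+1} = d_t * P):
d_0 = (1=0, 2=1)
  d_1[1] = 0*1/6 + 1*1/3 = 1/3
  d_1[2] = 0*5/6 + 1*2/3 = 2/3
d_1 = (1=1/3, 2=2/3)
  d_2[1] = 1/3*1/6 + 2/3*1/3 = 5/18
  d_2[2] = 1/3*5/6 + 2/3*2/3 = 13/18
d_2 = (1=5/18, 2=13/18)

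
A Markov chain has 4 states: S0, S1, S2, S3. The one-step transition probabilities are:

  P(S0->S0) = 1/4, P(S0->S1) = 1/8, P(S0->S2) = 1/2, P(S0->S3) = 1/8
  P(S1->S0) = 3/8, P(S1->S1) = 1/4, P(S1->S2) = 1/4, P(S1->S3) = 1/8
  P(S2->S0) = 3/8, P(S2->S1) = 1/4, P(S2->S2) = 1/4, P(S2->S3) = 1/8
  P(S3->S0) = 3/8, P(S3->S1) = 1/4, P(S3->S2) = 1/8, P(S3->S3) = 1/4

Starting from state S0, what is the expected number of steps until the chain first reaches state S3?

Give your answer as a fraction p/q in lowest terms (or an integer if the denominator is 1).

Answer: 8

Derivation:
Let h_i = expected steps to first reach S3 from state i.
Boundary: h_S3 = 0.
First-step equations for the other states:
  h_S0 = 1 + 1/4*h_S0 + 1/8*h_S1 + 1/2*h_S2 + 1/8*h_S3
  h_S1 = 1 + 3/8*h_S0 + 1/4*h_S1 + 1/4*h_S2 + 1/8*h_S3
  h_S2 = 1 + 3/8*h_S0 + 1/4*h_S1 + 1/4*h_S2 + 1/8*h_S3

Substituting h_S3 = 0 and rearranging gives the linear system (I - Q) h = 1:
  [3/4, -1/8, -1/2] . (h_S0, h_S1, h_S2) = 1
  [-3/8, 3/4, -1/4] . (h_S0, h_S1, h_S2) = 1
  [-3/8, -1/4, 3/4] . (h_S0, h_S1, h_S2) = 1

Solving yields:
  h_S0 = 8
  h_S1 = 8
  h_S2 = 8

Starting state is S0, so the expected hitting time is h_S0 = 8.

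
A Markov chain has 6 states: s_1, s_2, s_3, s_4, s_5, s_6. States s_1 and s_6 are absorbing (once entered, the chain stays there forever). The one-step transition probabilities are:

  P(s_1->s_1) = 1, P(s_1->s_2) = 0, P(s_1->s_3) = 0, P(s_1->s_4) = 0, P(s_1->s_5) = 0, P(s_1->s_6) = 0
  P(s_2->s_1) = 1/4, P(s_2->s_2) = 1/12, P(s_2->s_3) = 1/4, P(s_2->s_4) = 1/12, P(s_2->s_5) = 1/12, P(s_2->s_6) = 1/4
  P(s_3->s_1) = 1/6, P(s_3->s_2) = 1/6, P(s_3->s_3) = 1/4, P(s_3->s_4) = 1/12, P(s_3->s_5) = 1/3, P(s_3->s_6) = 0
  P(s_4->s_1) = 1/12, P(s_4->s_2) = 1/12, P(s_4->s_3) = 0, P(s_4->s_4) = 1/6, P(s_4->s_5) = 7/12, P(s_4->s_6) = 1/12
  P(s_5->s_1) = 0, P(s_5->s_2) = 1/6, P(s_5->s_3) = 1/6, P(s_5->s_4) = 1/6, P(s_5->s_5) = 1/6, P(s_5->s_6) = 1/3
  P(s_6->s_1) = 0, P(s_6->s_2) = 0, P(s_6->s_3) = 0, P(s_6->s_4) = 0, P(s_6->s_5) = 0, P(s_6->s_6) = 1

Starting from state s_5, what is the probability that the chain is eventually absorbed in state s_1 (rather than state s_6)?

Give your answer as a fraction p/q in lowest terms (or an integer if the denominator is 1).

Answer: 381/1538

Derivation:
Let a_i = P(absorbed in s_1 | start in state i).
Boundary conditions: a_s_1 = 1, a_s_6 = 0.
For each transient state i, a_i = sum_j P(i->j) * a_j:
  a_s_2 = 1/4*a_s_1 + 1/12*a_s_2 + 1/4*a_s_3 + 1/12*a_s_4 + 1/12*a_s_5 + 1/4*a_s_6
  a_s_3 = 1/6*a_s_1 + 1/6*a_s_2 + 1/4*a_s_3 + 1/12*a_s_4 + 1/3*a_s_5 + 0*a_s_6
  a_s_4 = 1/12*a_s_1 + 1/12*a_s_2 + 0*a_s_3 + 1/6*a_s_4 + 7/12*a_s_5 + 1/12*a_s_6
  a_s_5 = 0*a_s_1 + 1/6*a_s_2 + 1/6*a_s_3 + 1/6*a_s_4 + 1/6*a_s_5 + 1/3*a_s_6

Substituting a_s_1 = 1 and a_s_6 = 0, rearrange to (I - Q) a = r where r[i] = P(i -> s_1):
  [11/12, -1/4, -1/12, -1/12] . (a_s_2, a_s_3, a_s_4, a_s_5) = 1/4
  [-1/6, 3/4, -1/12, -1/3] . (a_s_2, a_s_3, a_s_4, a_s_5) = 1/6
  [-1/12, 0, 5/6, -7/12] . (a_s_2, a_s_3, a_s_4, a_s_5) = 1/12
  [-1/6, -1/6, -1/6, 5/6] . (a_s_2, a_s_3, a_s_4, a_s_5) = 0

Solving yields:
  a_s_2 = 695/1538
  a_s_3 = 360/769
  a_s_4 = 245/769
  a_s_5 = 381/1538

Starting state is s_5, so the absorption probability is a_s_5 = 381/1538.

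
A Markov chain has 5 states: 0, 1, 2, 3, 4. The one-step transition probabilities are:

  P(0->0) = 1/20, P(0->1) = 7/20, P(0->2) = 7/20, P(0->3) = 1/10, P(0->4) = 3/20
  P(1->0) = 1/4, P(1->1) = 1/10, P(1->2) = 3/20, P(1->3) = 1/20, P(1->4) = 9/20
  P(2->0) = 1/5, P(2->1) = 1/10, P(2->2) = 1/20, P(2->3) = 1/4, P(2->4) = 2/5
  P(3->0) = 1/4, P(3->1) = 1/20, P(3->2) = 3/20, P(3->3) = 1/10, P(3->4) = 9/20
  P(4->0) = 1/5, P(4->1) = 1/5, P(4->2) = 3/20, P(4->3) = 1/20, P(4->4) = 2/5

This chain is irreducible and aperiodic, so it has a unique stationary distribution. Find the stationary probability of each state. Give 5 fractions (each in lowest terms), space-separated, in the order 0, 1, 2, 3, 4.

Answer: 513/2759 9347/52421 939/5518 5150/52421 2027/5518

Derivation:
The stationary distribution satisfies pi = pi * P, i.e.:
  pi_0 = 1/20*pi_0 + 1/4*pi_1 + 1/5*pi_2 + 1/4*pi_3 + 1/5*pi_4
  pi_1 = 7/20*pi_0 + 1/10*pi_1 + 1/10*pi_2 + 1/20*pi_3 + 1/5*pi_4
  pi_2 = 7/20*pi_0 + 3/20*pi_1 + 1/20*pi_2 + 3/20*pi_3 + 3/20*pi_4
  pi_3 = 1/10*pi_0 + 1/20*pi_1 + 1/4*pi_2 + 1/10*pi_3 + 1/20*pi_4
  pi_4 = 3/20*pi_0 + 9/20*pi_1 + 2/5*pi_2 + 9/20*pi_3 + 2/5*pi_4
with normalization: pi_0 + pi_1 + pi_2 + pi_3 + pi_4 = 1.

Using the first 4 balance equations plus normalization, the linear system A*pi = b is:
  [-19/20, 1/4, 1/5, 1/4, 1/5] . pi = 0
  [7/20, -9/10, 1/10, 1/20, 1/5] . pi = 0
  [7/20, 3/20, -19/20, 3/20, 3/20] . pi = 0
  [1/10, 1/20, 1/4, -9/10, 1/20] . pi = 0
  [1, 1, 1, 1, 1] . pi = 1

Solving yields:
  pi_0 = 513/2759
  pi_1 = 9347/52421
  pi_2 = 939/5518
  pi_3 = 5150/52421
  pi_4 = 2027/5518

Verification (pi * P):
  513/2759*1/20 + 9347/52421*1/4 + 939/5518*1/5 + 5150/52421*1/4 + 2027/5518*1/5 = 513/2759 = pi_0  (ok)
  513/2759*7/20 + 9347/52421*1/10 + 939/5518*1/10 + 5150/52421*1/20 + 2027/5518*1/5 = 9347/52421 = pi_1  (ok)
  513/2759*7/20 + 9347/52421*3/20 + 939/5518*1/20 + 5150/52421*3/20 + 2027/5518*3/20 = 939/5518 = pi_2  (ok)
  513/2759*1/10 + 9347/52421*1/20 + 939/5518*1/4 + 5150/52421*1/10 + 2027/5518*1/20 = 5150/52421 = pi_3  (ok)
  513/2759*3/20 + 9347/52421*9/20 + 939/5518*2/5 + 5150/52421*9/20 + 2027/5518*2/5 = 2027/5518 = pi_4  (ok)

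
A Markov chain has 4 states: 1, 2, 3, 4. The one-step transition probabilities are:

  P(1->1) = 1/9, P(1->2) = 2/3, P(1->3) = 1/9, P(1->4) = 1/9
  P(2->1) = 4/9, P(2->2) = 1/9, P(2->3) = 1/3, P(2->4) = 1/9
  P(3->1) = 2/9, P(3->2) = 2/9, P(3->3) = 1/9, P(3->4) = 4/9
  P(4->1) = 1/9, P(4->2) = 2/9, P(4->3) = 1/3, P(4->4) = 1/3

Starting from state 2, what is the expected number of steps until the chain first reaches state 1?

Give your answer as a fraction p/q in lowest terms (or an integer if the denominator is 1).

Answer: 693/206

Derivation:
Let h_i = expected steps to first reach 1 from state i.
Boundary: h_1 = 0.
First-step equations for the other states:
  h_2 = 1 + 4/9*h_1 + 1/9*h_2 + 1/3*h_3 + 1/9*h_4
  h_3 = 1 + 2/9*h_1 + 2/9*h_2 + 1/9*h_3 + 4/9*h_4
  h_4 = 1 + 1/9*h_1 + 2/9*h_2 + 1/3*h_3 + 1/3*h_4

Substituting h_1 = 0 and rearranging gives the linear system (I - Q) h = 1:
  [8/9, -1/3, -1/9] . (h_2, h_3, h_4) = 1
  [-2/9, 8/9, -4/9] . (h_2, h_3, h_4) = 1
  [-2/9, -1/3, 2/3] . (h_2, h_3, h_4) = 1

Solving yields:
  h_2 = 693/206
  h_3 = 450/103
  h_4 = 495/103

Starting state is 2, so the expected hitting time is h_2 = 693/206.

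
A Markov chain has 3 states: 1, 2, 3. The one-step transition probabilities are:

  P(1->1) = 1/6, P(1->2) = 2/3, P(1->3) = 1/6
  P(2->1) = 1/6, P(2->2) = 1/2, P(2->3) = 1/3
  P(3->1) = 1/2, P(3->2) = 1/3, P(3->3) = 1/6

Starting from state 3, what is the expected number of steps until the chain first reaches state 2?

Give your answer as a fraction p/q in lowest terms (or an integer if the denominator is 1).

Let h_i = expected steps to first reach 2 from state i.
Boundary: h_2 = 0.
First-step equations for the other states:
  h_1 = 1 + 1/6*h_1 + 2/3*h_2 + 1/6*h_3
  h_3 = 1 + 1/2*h_1 + 1/3*h_2 + 1/6*h_3

Substituting h_2 = 0 and rearranging gives the linear system (I - Q) h = 1:
  [5/6, -1/6] . (h_1, h_3) = 1
  [-1/2, 5/6] . (h_1, h_3) = 1

Solving yields:
  h_1 = 18/11
  h_3 = 24/11

Starting state is 3, so the expected hitting time is h_3 = 24/11.

Answer: 24/11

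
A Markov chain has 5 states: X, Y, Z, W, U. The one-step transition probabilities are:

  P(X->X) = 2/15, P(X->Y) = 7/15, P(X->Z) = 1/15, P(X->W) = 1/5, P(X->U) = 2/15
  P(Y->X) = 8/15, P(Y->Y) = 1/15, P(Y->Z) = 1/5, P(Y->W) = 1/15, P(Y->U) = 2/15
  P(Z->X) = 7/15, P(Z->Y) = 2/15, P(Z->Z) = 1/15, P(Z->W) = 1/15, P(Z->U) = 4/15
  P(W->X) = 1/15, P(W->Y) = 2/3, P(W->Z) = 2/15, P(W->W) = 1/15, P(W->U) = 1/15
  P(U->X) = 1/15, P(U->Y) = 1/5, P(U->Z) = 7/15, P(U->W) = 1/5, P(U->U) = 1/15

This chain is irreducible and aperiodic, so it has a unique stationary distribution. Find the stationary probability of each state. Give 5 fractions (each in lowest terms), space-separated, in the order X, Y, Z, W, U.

Answer: 8229/28796 4097/14398 2421/14398 887/7199 3983/28796

Derivation:
The stationary distribution satisfies pi = pi * P, i.e.:
  pi_X = 2/15*pi_X + 8/15*pi_Y + 7/15*pi_Z + 1/15*pi_W + 1/15*pi_U
  pi_Y = 7/15*pi_X + 1/15*pi_Y + 2/15*pi_Z + 2/3*pi_W + 1/5*pi_U
  pi_Z = 1/15*pi_X + 1/5*pi_Y + 1/15*pi_Z + 2/15*pi_W + 7/15*pi_U
  pi_W = 1/5*pi_X + 1/15*pi_Y + 1/15*pi_Z + 1/15*pi_W + 1/5*pi_U
  pi_U = 2/15*pi_X + 2/15*pi_Y + 4/15*pi_Z + 1/15*pi_W + 1/15*pi_U
with normalization: pi_X + pi_Y + pi_Z + pi_W + pi_U = 1.

Using the first 4 balance equations plus normalization, the linear system A*pi = b is:
  [-13/15, 8/15, 7/15, 1/15, 1/15] . pi = 0
  [7/15, -14/15, 2/15, 2/3, 1/5] . pi = 0
  [1/15, 1/5, -14/15, 2/15, 7/15] . pi = 0
  [1/5, 1/15, 1/15, -14/15, 1/5] . pi = 0
  [1, 1, 1, 1, 1] . pi = 1

Solving yields:
  pi_X = 8229/28796
  pi_Y = 4097/14398
  pi_Z = 2421/14398
  pi_W = 887/7199
  pi_U = 3983/28796

Verification (pi * P):
  8229/28796*2/15 + 4097/14398*8/15 + 2421/14398*7/15 + 887/7199*1/15 + 3983/28796*1/15 = 8229/28796 = pi_X  (ok)
  8229/28796*7/15 + 4097/14398*1/15 + 2421/14398*2/15 + 887/7199*2/3 + 3983/28796*1/5 = 4097/14398 = pi_Y  (ok)
  8229/28796*1/15 + 4097/14398*1/5 + 2421/14398*1/15 + 887/7199*2/15 + 3983/28796*7/15 = 2421/14398 = pi_Z  (ok)
  8229/28796*1/5 + 4097/14398*1/15 + 2421/14398*1/15 + 887/7199*1/15 + 3983/28796*1/5 = 887/7199 = pi_W  (ok)
  8229/28796*2/15 + 4097/14398*2/15 + 2421/14398*4/15 + 887/7199*1/15 + 3983/28796*1/15 = 3983/28796 = pi_U  (ok)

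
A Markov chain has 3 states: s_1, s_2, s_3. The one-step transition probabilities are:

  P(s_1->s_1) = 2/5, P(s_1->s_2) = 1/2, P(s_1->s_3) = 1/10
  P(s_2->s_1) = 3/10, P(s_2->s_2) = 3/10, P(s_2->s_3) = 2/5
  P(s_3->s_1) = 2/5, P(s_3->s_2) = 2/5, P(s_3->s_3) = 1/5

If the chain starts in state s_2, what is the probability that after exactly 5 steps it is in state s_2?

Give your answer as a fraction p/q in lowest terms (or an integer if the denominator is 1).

Answer: 991/2500

Derivation:
Computing P^5 by repeated multiplication:
P^1 =
  s_1: [2/5, 1/2, 1/10]
  s_2: [3/10, 3/10, 2/5]
  s_3: [2/5, 2/5, 1/5]
P^2 =
  s_1: [7/20, 39/100, 13/50]
  s_2: [37/100, 2/5, 23/100]
  s_3: [9/25, 2/5, 6/25]
P^3 =
  s_1: [361/1000, 99/250, 243/1000]
  s_2: [9/25, 397/1000, 243/1000]
  s_3: [9/25, 99/250, 61/250]
P^4 =
  s_1: [901/2500, 793/2000, 2431/10000]
  s_2: [3603/10000, 3963/10000, 1217/5000]
  s_3: [901/2500, 991/2500, 152/625]
P^5 =
  s_1: [7207/20000, 39639/100000, 12163/50000]
  s_2: [36037/100000, 991/2500, 24323/100000]
  s_3: [9009/25000, 991/2500, 6081/25000]

(P^5)[s_2 -> s_2] = 991/2500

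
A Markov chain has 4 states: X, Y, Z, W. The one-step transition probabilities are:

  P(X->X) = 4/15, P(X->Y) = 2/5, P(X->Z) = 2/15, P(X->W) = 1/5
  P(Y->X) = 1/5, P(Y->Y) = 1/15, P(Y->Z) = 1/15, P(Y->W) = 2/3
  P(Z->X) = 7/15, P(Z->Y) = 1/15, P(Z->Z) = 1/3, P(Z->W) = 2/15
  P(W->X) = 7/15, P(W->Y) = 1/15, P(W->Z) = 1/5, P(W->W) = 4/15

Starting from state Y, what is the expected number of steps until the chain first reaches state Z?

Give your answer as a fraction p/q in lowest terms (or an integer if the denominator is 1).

Answer: 1610/221

Derivation:
Let h_i = expected steps to first reach Z from state i.
Boundary: h_Z = 0.
First-step equations for the other states:
  h_X = 1 + 4/15*h_X + 2/5*h_Y + 2/15*h_Z + 1/5*h_W
  h_Y = 1 + 1/5*h_X + 1/15*h_Y + 1/15*h_Z + 2/3*h_W
  h_W = 1 + 7/15*h_X + 1/15*h_Y + 1/5*h_Z + 4/15*h_W

Substituting h_Z = 0 and rearranging gives the linear system (I - Q) h = 1:
  [11/15, -2/5, -1/5] . (h_X, h_Y, h_W) = 1
  [-1/5, 14/15, -2/3] . (h_X, h_Y, h_W) = 1
  [-7/15, -1/15, 11/15] . (h_X, h_Y, h_W) = 1

Solving yields:
  h_X = 1575/221
  h_Y = 1610/221
  h_W = 1450/221

Starting state is Y, so the expected hitting time is h_Y = 1610/221.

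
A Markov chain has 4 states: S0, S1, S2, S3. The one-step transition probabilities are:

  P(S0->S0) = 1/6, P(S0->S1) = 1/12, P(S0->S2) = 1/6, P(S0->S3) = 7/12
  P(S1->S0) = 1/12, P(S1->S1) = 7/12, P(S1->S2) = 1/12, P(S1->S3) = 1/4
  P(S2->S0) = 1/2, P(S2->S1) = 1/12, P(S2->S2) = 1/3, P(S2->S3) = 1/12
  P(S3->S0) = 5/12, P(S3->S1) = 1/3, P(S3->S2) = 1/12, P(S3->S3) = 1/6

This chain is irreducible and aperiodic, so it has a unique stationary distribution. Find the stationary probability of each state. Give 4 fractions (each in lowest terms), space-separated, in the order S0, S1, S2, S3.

Answer: 47/181 169/543 76/543 157/543

Derivation:
The stationary distribution satisfies pi = pi * P, i.e.:
  pi_S0 = 1/6*pi_S0 + 1/12*pi_S1 + 1/2*pi_S2 + 5/12*pi_S3
  pi_S1 = 1/12*pi_S0 + 7/12*pi_S1 + 1/12*pi_S2 + 1/3*pi_S3
  pi_S2 = 1/6*pi_S0 + 1/12*pi_S1 + 1/3*pi_S2 + 1/12*pi_S3
  pi_S3 = 7/12*pi_S0 + 1/4*pi_S1 + 1/12*pi_S2 + 1/6*pi_S3
with normalization: pi_S0 + pi_S1 + pi_S2 + pi_S3 = 1.

Using the first 3 balance equations plus normalization, the linear system A*pi = b is:
  [-5/6, 1/12, 1/2, 5/12] . pi = 0
  [1/12, -5/12, 1/12, 1/3] . pi = 0
  [1/6, 1/12, -2/3, 1/12] . pi = 0
  [1, 1, 1, 1] . pi = 1

Solving yields:
  pi_S0 = 47/181
  pi_S1 = 169/543
  pi_S2 = 76/543
  pi_S3 = 157/543

Verification (pi * P):
  47/181*1/6 + 169/543*1/12 + 76/543*1/2 + 157/543*5/12 = 47/181 = pi_S0  (ok)
  47/181*1/12 + 169/543*7/12 + 76/543*1/12 + 157/543*1/3 = 169/543 = pi_S1  (ok)
  47/181*1/6 + 169/543*1/12 + 76/543*1/3 + 157/543*1/12 = 76/543 = pi_S2  (ok)
  47/181*7/12 + 169/543*1/4 + 76/543*1/12 + 157/543*1/6 = 157/543 = pi_S3  (ok)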